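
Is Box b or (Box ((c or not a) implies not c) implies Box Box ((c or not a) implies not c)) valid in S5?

Valid

Tableau for the negation not (Box b or (Box ((c or not a) implies not c) implies Box Box ((c or not a) implies not c))):
1. not (Box b or (Box ((c or not a) implies not c) implies Box Box ((c or not a) implies not c))), 0
2. not Box b, 0   [neg-or-rule on 1]
3. not (Box ((c or not a) implies not c) implies Box Box ((c or not a) implies not c)), 0   [neg-or-rule on 1]
4. Box ((c or not a) implies not c), 0   [neg-implies-rule on 3]
5. not Box Box ((c or not a) implies not c), 0   [neg-implies-rule on 3]
6. (c or not a) implies not c, 0   [Box-rule on 4 via 0R0]
7. not (c or not a), 0   [implies-rule on 6 (branches; this branch)]
8. not c, 0   [neg-or-rule on 7]
9. a, 0   [neg-or-rule on 7]
10. not b, 1   [neg-Box-rule on 2: fresh world 1, 0R1]
11. (c or not a) implies not c, 1   [Box-rule on 4 via 0R1]
12. not (c or not a), 1   [implies-rule on 11 (branches; this branch)]
13. not c, 1   [neg-or-rule on 12]
14. a, 1   [neg-or-rule on 12]
15. not Box ((c or not a) implies not c), 2   [neg-Box-rule on 5: fresh world 2, 0R2]
16. (c or not a) implies not c, 2   [Box-rule on 4 via 0R2]
17. not (c or not a), 2   [implies-rule on 16 (branches; this branch)]
18. not c, 2   [neg-or-rule on 17]
19. a, 2   [neg-or-rule on 17]
20. not ((c or not a) implies not c), 3   [neg-Box-rule on 15: fresh world 3, 2R3]
21. c or not a, 3   [neg-implies-rule on 20]
22. c, 3   [neg-implies-rule on 20]
23. (c or not a) implies not c, 3   [Box-rule on 4 via 0R3]
24. not a, 3   [or-rule on 21 (branches; this branch)]
25. not (c or not a), 3   [implies-rule on 23 (branches; this branch)]
26. not c, 3   [neg-or-rule on 25]
27. a, 3   [neg-or-rule on 25]
Accessibility: 0R0, 0R1, 0R2, 0R3, 1R0, 1R1, 1R2, 1R3, 2R0, 2R1, 2R2, 2R3, 3R0, 3R1, 3R2, 3R3
Branch closes: c and not c both at 3.
Every branch of the negation's tableau closes; the branch above is one of them.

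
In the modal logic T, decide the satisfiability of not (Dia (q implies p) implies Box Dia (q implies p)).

1. not (Dia (q implies p) implies Box Dia (q implies p)), 0
2. Dia (q implies p), 0
3. not Box Dia (q implies p), 0
4. q implies p, 1
5. p, 1
6. not Dia (q implies p), 2
7. not (q implies p), 2
8. q, 2
9. not p, 2
Accessibility: 0R0, 0R1, 0R2, 1R1, 2R2

Yes, satisfiable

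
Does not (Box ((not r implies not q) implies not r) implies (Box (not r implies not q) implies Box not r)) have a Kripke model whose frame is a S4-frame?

1. not (Box ((not r implies not q) implies not r) implies (Box (not r implies not q) implies Box not r)), 0
2. Box ((not r implies not q) implies not r), 0
3. not (Box (not r implies not q) implies Box not r), 0
4. Box (not r implies not q), 0
5. not Box not r, 0
6. (not r implies not q) implies not r, 0
7. not r implies not q, 0
8. not r, 0
9. not q, 0
10. r, 1
11. (not r implies not q) implies not r, 1
12. not r implies not q, 1
13. not (not r implies not q), 1
14. not r, 1
15. q, 1
Accessibility: 0R0, 0R1, 1R1
Branch closes: r and not r both at 1.
(One branch shown.) All branches close.

No, unsatisfiable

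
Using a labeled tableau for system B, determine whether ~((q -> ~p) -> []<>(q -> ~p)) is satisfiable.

1. ~((q -> ~p) -> []<>(q -> ~p)), 0
2. q -> ~p, 0
3. ~[]<>(q -> ~p), 0
4. ~p, 0
5. ~<>(q -> ~p), 1
6. ~(q -> ~p), 0
7. q, 0
8. p, 0
Accessibility: 0R0, 0R1, 1R0, 1R1
Branch closes: p and ~p both at 0.
Every branch closes; the branch above is one of them.

Unsatisfiable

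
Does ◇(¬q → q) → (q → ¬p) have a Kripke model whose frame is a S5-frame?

1. ◇(¬q → q) → (q → ¬p), w0
2. q → ¬p, w0
3. ¬p, w0
Accessibility: w0Rw0

Yes, satisfiable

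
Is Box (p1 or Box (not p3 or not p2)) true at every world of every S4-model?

Invalid (countermodel exists)

Tableau for the negation not Box (p1 or Box (not p3 or not p2)):
1. not Box (p1 or Box (not p3 or not p2)), w0
2. not (p1 or Box (not p3 or not p2)), w1   [neg-Box-rule on 1: fresh world w1, w0Rw1]
3. not p1, w1   [neg-or-rule on 2]
4. not Box (not p3 or not p2), w1   [neg-or-rule on 2]
5. not (not p3 or not p2), w2   [neg-Box-rule on 4: fresh world w2, w1Rw2]
6. p3, w2   [neg-or-rule on 5]
7. p2, w2   [neg-or-rule on 5]
Accessibility: w0Rw0, w0Rw1, w0Rw2, w1Rw1, w1Rw2, w2Rw2
The negation has an open branch (countermodel exists).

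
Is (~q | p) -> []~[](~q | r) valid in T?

Tableau for the negation ~((~q | p) -> []~[](~q | r)):
1. ~((~q | p) -> []~[](~q | r)), 0
2. ~q | p, 0
3. ~[]~[](~q | r), 0
4. p, 0
5. [](~q | r), 1
6. ~q | r, 1
7. r, 1
Accessibility: 0R0, 0R1, 1R1
The negation has an open branch (countermodel exists).

Not valid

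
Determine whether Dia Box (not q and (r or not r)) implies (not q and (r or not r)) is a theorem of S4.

Not valid

Tableau for the negation not (Dia Box (not q and (r or not r)) implies (not q and (r or not r))):
1. not (Dia Box (not q and (r or not r)) implies (not q and (r or not r))), w0
2. Dia Box (not q and (r or not r)), w0
3. not (not q and (r or not r)), w0
4. q, w0
5. Box (not q and (r or not r)), w1
6. not q and (r or not r), w1
7. not q, w1
8. r or not r, w1
9. not r, w1
Accessibility: w0Rw0, w0Rw1, w1Rw1
The negation has an open branch (countermodel exists).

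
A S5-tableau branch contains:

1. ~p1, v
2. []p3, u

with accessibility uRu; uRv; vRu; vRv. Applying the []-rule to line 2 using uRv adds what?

p3, v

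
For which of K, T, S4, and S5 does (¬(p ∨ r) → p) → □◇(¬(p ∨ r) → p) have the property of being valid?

S5-tableau for the negation ¬((¬(p ∨ r) → p) → □◇(¬(p ∨ r) → p)):
1. ¬((¬(p ∨ r) → p) → □◇(¬(p ∨ r) → p)), 0
2. ¬(p ∨ r) → p, 0   [¬→-rule on 1]
3. ¬□◇(¬(p ∨ r) → p), 0   [¬→-rule on 1]
4. p ∨ r, 0   [→-rule on 2 (branches; this branch)]
5. r, 0   [∨-rule on 4 (branches; this branch)]
6. ¬◇(¬(p ∨ r) → p), 1   [¬□-rule on 3: fresh world 1, 0R1]
7. ¬(¬(p ∨ r) → p), 0   [¬◇-rule on 6 via 1R0]
8. ¬(p ∨ r), 0   [¬→-rule on 7]
9. ¬p, 0   [¬→-rule on 7]
10. ¬r, 0   [¬∨-rule on 8]
Accessibility: 0R0, 0R1, 1R0, 1R1
Branch closes: r and ¬r both at 0.
Every branch closes (one shown): valid in S5.
S4-tableau for the negation ¬((¬(p ∨ r) → p) → □◇(¬(p ∨ r) → p)):
1. ¬((¬(p ∨ r) → p) → □◇(¬(p ∨ r) → p)), 0
2. ¬(p ∨ r) → p, 0   [¬→-rule on 1]
3. ¬□◇(¬(p ∨ r) → p), 0   [¬→-rule on 1]
4. p, 0   [→-rule on 2 (branches; this branch)]
5. ¬◇(¬(p ∨ r) → p), 1   [¬□-rule on 3: fresh world 1, 0R1]
6. ¬(¬(p ∨ r) → p), 1   [¬◇-rule on 5 via 1R1]
7. ¬(p ∨ r), 1   [¬→-rule on 6]
8. ¬p, 1   [¬→-rule on 6]
9. ¬r, 1   [¬∨-rule on 7]
Accessibility: 0R0, 0R1, 1R1
Complete open branch: countermodel on an S4-frame, so not valid in S4, nor in K, T (the same frame is also a K-frame and a T-frame).

S5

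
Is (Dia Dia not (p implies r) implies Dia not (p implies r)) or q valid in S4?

Yes, valid

Tableau for the negation not ((Dia Dia not (p implies r) implies Dia not (p implies r)) or q):
1. not ((Dia Dia not (p implies r) implies Dia not (p implies r)) or q), 0
2. not (Dia Dia not (p implies r) implies Dia not (p implies r)), 0
3. not q, 0
4. Dia Dia not (p implies r), 0
5. not Dia not (p implies r), 0
6. p implies r, 0
7. r, 0
8. Dia not (p implies r), 1
9. p implies r, 1
10. r, 1
11. not (p implies r), 2
12. p, 2
13. not r, 2
14. p implies r, 2
15. r, 2
Accessibility: 0R0, 0R1, 0R2, 1R1, 1R2, 2R2
Branch closes: r and not r both at 2.
Every branch of the negation's tableau closes; the branch above is one of them.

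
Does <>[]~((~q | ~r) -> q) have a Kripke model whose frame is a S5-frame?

Satisfiable (open branch found)

1. <>[]~((~q | ~r) -> q), u
2. []~((~q | ~r) -> q), v
3. ~((~q | ~r) -> q), u
4. ~q | ~r, u
5. ~q, u
6. ~((~q | ~r) -> q), v
7. ~q | ~r, v
8. ~q, v
9. ~r, u
10. ~r, v
Accessibility: uRu, uRv, vRu, vRv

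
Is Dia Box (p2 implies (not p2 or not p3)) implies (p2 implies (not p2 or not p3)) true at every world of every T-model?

Invalid (countermodel exists)

Tableau for the negation not (Dia Box (p2 implies (not p2 or not p3)) implies (p2 implies (not p2 or not p3))):
1. not (Dia Box (p2 implies (not p2 or not p3)) implies (p2 implies (not p2 or not p3))), u
2. Dia Box (p2 implies (not p2 or not p3)), u
3. not (p2 implies (not p2 or not p3)), u
4. p2, u
5. not (not p2 or not p3), u
6. p3, u
7. Box (p2 implies (not p2 or not p3)), v
8. p2 implies (not p2 or not p3), v
9. not p2 or not p3, v
10. not p3, v
Accessibility: uRu, uRv, vRv
The negation has an open branch (countermodel exists).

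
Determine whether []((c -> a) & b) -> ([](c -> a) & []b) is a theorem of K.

Valid

Tableau for the negation ~([]((c -> a) & b) -> ([](c -> a) & []b)):
1. ~([]((c -> a) & b) -> ([](c -> a) & []b)), w0
2. []((c -> a) & b), w0
3. ~([](c -> a) & []b), w0
4. ~[](c -> a), w0
5. ~(c -> a), w1
6. c, w1
7. ~a, w1
8. (c -> a) & b, w1
9. c -> a, w1
10. b, w1
11. a, w1
Accessibility: w0Rw1
Branch closes: a and ~a both at w1.
Every branch of the negation's tableau closes; the branch above is one of them.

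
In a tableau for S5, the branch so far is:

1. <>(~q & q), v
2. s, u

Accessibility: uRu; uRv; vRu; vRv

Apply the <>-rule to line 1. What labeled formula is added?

a fresh world w with vRw, and ~q & q at w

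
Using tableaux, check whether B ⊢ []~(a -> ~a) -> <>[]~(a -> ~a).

Yes, valid

Tableau for the negation ~([]~(a -> ~a) -> <>[]~(a -> ~a)):
1. ~([]~(a -> ~a) -> <>[]~(a -> ~a)), u
2. []~(a -> ~a), u
3. ~<>[]~(a -> ~a), u
4. ~(a -> ~a), u
5. a, u
6. ~[]~(a -> ~a), u
7. a -> ~a, v
8. ~(a -> ~a), v
9. a, v
10. ~[]~(a -> ~a), v
11. ~a, v
Accessibility: uRu, uRv, vRu, vRv
Branch closes: a and ~a both at v.
All branches of the negation close; one closing branch shown above.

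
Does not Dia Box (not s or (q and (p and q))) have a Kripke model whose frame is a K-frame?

1. not Dia Box (not s or (q and (p and q))), 0

Satisfiable (open branch found)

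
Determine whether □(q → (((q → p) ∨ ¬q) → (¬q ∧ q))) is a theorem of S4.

Tableau for the negation ¬□(q → (((q → p) ∨ ¬q) → (¬q ∧ q))):
1. ¬□(q → (((q → p) ∨ ¬q) → (¬q ∧ q))), w0
2. ¬(q → (((q → p) ∨ ¬q) → (¬q ∧ q))), w1
3. q, w1
4. ¬(((q → p) ∨ ¬q) → (¬q ∧ q)), w1
5. (q → p) ∨ ¬q, w1
6. ¬(¬q ∧ q), w1
7. q → p, w1
8. p, w1
Accessibility: w0Rw0, w0Rw1, w1Rw1
The negation has an open branch (countermodel exists).

Invalid (countermodel exists)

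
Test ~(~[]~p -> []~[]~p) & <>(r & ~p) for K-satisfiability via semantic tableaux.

1. ~(~[]~p -> []~[]~p) & <>(r & ~p), w0
2. ~(~[]~p -> []~[]~p), w0   [&-rule on 1]
3. <>(r & ~p), w0   [&-rule on 1]
4. ~[]~p, w0   [~->-rule on 2]
5. ~[]~[]~p, w0   [~->-rule on 2]
6. r & ~p, w1   [<>-rule on 3: fresh world w1, w0Rw1]
7. r, w1   [&-rule on 6]
8. ~p, w1   [&-rule on 6]
9. p, w2   [~[]-rule on 4: fresh world w2, w0Rw2]
10. []~p, w3   [~[]-rule on 5: fresh world w3, w0Rw3]
Accessibility: w0Rw1, w0Rw2, w0Rw3

Satisfiable (open branch found)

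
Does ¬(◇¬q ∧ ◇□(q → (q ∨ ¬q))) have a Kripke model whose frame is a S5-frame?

1. ¬(◇¬q ∧ ◇□(q → (q ∨ ¬q))), 0
2. ¬◇¬q, 0
3. q, 0
Accessibility: 0R0

Satisfiable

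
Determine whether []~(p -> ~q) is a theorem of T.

Tableau for the negation ~[]~(p -> ~q):
1. ~[]~(p -> ~q), 0
2. p -> ~q, 1   [~[]-rule on 1: fresh world 1, 0R1]
3. ~q, 1   [->-rule on 2 (branches; this branch)]
Accessibility: 0R0, 0R1, 1R1
The negation has an open branch (countermodel exists).

No, not valid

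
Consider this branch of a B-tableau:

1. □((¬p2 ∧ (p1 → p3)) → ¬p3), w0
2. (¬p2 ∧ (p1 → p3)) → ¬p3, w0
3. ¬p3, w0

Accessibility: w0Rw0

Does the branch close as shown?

Open

No atom appears with both signs at the same world.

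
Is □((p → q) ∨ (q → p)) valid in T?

Valid

Tableau for the negation ¬□((p → q) ∨ (q → p)):
1. ¬□((p → q) ∨ (q → p)), 0
2. ¬((p → q) ∨ (q → p)), 1
3. ¬(p → q), 1
4. ¬(q → p), 1
5. p, 1
6. ¬q, 1
7. q, 1
8. ¬p, 1
Accessibility: 0R0, 0R1, 1R1
Branch closes: q and ¬q both at 1.
Every branch of the negation's tableau closes; the branch above is one of them.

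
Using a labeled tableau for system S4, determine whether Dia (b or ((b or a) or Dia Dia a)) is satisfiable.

Yes, satisfiable

1. Dia (b or ((b or a) or Dia Dia a)), u
2. b or ((b or a) or Dia Dia a), v   [Dia-rule on 1: fresh world v, uRv]
3. (b or a) or Dia Dia a, v   [or-rule on 2 (branches; this branch)]
4. Dia Dia a, v   [or-rule on 3 (branches; this branch)]
5. Dia a, w   [Dia-rule on 4: fresh world w, vRw]
6. a, x   [Dia-rule on 5: fresh world x, wRx]
Accessibility: uRu, uRv, uRw, uRx, vRv, vRw, vRx, wRw, wRx, xRx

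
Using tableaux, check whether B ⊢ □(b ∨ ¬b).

Valid

Tableau for the negation ¬□(b ∨ ¬b):
1. ¬□(b ∨ ¬b), u
2. ¬(b ∨ ¬b), v
3. ¬b, v
4. b, v
Accessibility: uRu, uRv, vRu, vRv
Branch closes: b and ¬b both at v.
Every branch of the negation's tableau closes; the branch above is one of them.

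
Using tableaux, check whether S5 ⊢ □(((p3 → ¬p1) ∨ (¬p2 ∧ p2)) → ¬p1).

Tableau for the negation ¬□(((p3 → ¬p1) ∨ (¬p2 ∧ p2)) → ¬p1):
1. ¬□(((p3 → ¬p1) ∨ (¬p2 ∧ p2)) → ¬p1), 0
2. ¬(((p3 → ¬p1) ∨ (¬p2 ∧ p2)) → ¬p1), 1   [¬□-rule on 1: fresh world 1, 0R1]
3. (p3 → ¬p1) ∨ (¬p2 ∧ p2), 1   [¬→-rule on 2]
4. p1, 1   [¬→-rule on 2]
5. p3 → ¬p1, 1   [∨-rule on 3 (branches; this branch)]
6. ¬p3, 1   [→-rule on 5 (branches; this branch)]
Accessibility: 0R0, 0R1, 1R0, 1R1
The negation has an open branch (countermodel exists).

No, not valid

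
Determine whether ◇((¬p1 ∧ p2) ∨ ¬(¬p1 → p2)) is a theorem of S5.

Tableau for the negation ¬◇((¬p1 ∧ p2) ∨ ¬(¬p1 → p2)):
1. ¬◇((¬p1 ∧ p2) ∨ ¬(¬p1 → p2)), w0
2. ¬((¬p1 ∧ p2) ∨ ¬(¬p1 → p2)), w0
3. ¬(¬p1 ∧ p2), w0
4. ¬p1 → p2, w0
5. ¬p2, w0
6. p1, w0
Accessibility: w0Rw0
The negation has an open branch (countermodel exists).

No, not valid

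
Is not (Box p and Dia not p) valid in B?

Tableau for the negation Box p and Dia not p:
1. Box p and Dia not p, u
2. Box p, u   [and-rule on 1]
3. Dia not p, u   [and-rule on 1]
4. p, u   [Box-rule on 2 via uRu]
5. not p, v   [Dia-rule on 3: fresh world v, uRv]
6. p, v   [Box-rule on 2 via uRv]
Accessibility: uRu, uRv, vRu, vRv
Branch closes: p and not p both at v.
All branches of the negation close; one closing branch shown above.

Valid in B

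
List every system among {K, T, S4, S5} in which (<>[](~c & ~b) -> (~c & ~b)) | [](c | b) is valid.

S5

S4-tableau for the negation ~((<>[](~c & ~b) -> (~c & ~b)) | [](c | b)):
1. ~((<>[](~c & ~b) -> (~c & ~b)) | [](c | b)), w0
2. ~(<>[](~c & ~b) -> (~c & ~b)), w0
3. ~[](c | b), w0
4. <>[](~c & ~b), w0
5. ~(~c & ~b), w0
6. b, w0
7. ~(c | b), w1
8. ~c, w1
9. ~b, w1
10. [](~c & ~b), w2
11. ~c & ~b, w2
12. ~c, w2
13. ~b, w2
Accessibility: w0Rw0, w0Rw1, w0Rw2, w1Rw1, w2Rw2
Complete open branch: countermodel on an S4-frame, so not valid in S4, nor in K, T (the same frame is also a K-frame and a T-frame).
S5-tableau for the negation ~((<>[](~c & ~b) -> (~c & ~b)) | [](c | b)):
1. ~((<>[](~c & ~b) -> (~c & ~b)) | [](c | b)), w0
2. ~(<>[](~c & ~b) -> (~c & ~b)), w0
3. ~[](c | b), w0
4. <>[](~c & ~b), w0
5. ~(~c & ~b), w0
6. b, w0
7. ~(c | b), w1
8. ~c, w1
9. ~b, w1
10. [](~c & ~b), w2
11. ~c & ~b, w0
12. ~c, w0
13. ~b, w0
Accessibility: w0Rw0, w0Rw1, w0Rw2, w1Rw0, w1Rw1, w1Rw2, w2Rw0, w2Rw1, w2Rw2
Branch closes: b and ~b both at w0.
Every branch closes (one shown): valid in S5.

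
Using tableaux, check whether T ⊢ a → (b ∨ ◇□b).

Tableau for the negation ¬(a → (b ∨ ◇□b)):
1. ¬(a → (b ∨ ◇□b)), u
2. a, u   [¬→-rule on 1]
3. ¬(b ∨ ◇□b), u   [¬→-rule on 1]
4. ¬b, u   [¬∨-rule on 3]
5. ¬◇□b, u   [¬∨-rule on 3]
6. ¬□b, u   [¬◇-rule on 5 via uRu]
7. ¬b, v   [¬□-rule on 6: fresh world v, uRv]
8. ¬□b, v   [¬◇-rule on 5 via uRv]
9. ¬b, w   [¬□-rule on 8: fresh world w, vRw]
Accessibility: uRu, uRv, vRv, vRw, wRw
The negation has an open branch (countermodel exists).

Not valid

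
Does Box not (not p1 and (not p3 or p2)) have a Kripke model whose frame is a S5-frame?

1. Box not (not p1 and (not p3 or p2)), u
2. not (not p1 and (not p3 or p2)), u
3. not (not p3 or p2), u
4. p3, u
5. not p2, u
Accessibility: uRu

Yes, satisfiable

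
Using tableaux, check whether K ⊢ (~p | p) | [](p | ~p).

Tableau for the negation ~((~p | p) | [](p | ~p)):
1. ~((~p | p) | [](p | ~p)), 0
2. ~(~p | p), 0   [~|-rule on 1]
3. ~[](p | ~p), 0   [~|-rule on 1]
4. p, 0   [~|-rule on 2]
5. ~p, 0   [~|-rule on 2]
Branch closes: p and ~p both at 0.
All branches of the negation close; one closing branch shown above.

Yes, valid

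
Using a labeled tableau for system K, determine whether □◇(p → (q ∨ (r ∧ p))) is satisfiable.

Satisfiable

1. □◇(p → (q ∨ (r ∧ p))), w0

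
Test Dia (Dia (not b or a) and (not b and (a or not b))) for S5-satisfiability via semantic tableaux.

Satisfiable (open branch found)

1. Dia (Dia (not b or a) and (not b and (a or not b))), u
2. Dia (not b or a) and (not b and (a or not b)), v
3. Dia (not b or a), v
4. not b and (a or not b), v
5. not b, v
6. a or not b, v
7. not b or a, w
8. a, w
Accessibility: uRu, uRv, uRw, vRu, vRv, vRw, wRu, wRv, wRw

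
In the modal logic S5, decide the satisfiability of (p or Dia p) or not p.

Satisfiable (open branch found)

1. (p or Dia p) or not p, 0
2. not p, 0   [or-rule on 1 (branches; this branch)]
Accessibility: 0R0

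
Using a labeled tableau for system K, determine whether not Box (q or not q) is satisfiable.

1. not Box (q or not q), w0
2. not (q or not q), w1
3. not q, w1
4. q, w1
Accessibility: w0Rw1
Branch closes: q and not q both at w1.
All branches of the tableau close; one closing branch shown above.

Unsatisfiable (every branch closes)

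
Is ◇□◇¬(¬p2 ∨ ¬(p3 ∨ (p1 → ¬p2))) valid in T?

Not valid

Tableau for the negation ¬◇□◇¬(¬p2 ∨ ¬(p3 ∨ (p1 → ¬p2))):
1. ¬◇□◇¬(¬p2 ∨ ¬(p3 ∨ (p1 → ¬p2))), u
2. ¬□◇¬(¬p2 ∨ ¬(p3 ∨ (p1 → ¬p2))), u
3. ¬◇¬(¬p2 ∨ ¬(p3 ∨ (p1 → ¬p2))), v
4. ¬□◇¬(¬p2 ∨ ¬(p3 ∨ (p1 → ¬p2))), v
5. ¬p2 ∨ ¬(p3 ∨ (p1 → ¬p2)), v
6. ¬(p3 ∨ (p1 → ¬p2)), v
7. ¬p3, v
8. ¬(p1 → ¬p2), v
9. p1, v
10. p2, v
11. ¬◇¬(¬p2 ∨ ¬(p3 ∨ (p1 → ¬p2))), w
12. ¬p2 ∨ ¬(p3 ∨ (p1 → ¬p2)), w
13. ¬(p3 ∨ (p1 → ¬p2)), w
14. ¬p3, w
15. ¬(p1 → ¬p2), w
16. p1, w
17. p2, w
Accessibility: uRu, uRv, vRv, vRw, wRw
The negation has an open branch (countermodel exists).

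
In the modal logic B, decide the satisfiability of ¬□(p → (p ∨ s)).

1. ¬□(p → (p ∨ s)), w0
2. ¬(p → (p ∨ s)), w1
3. p, w1
4. ¬(p ∨ s), w1
5. ¬p, w1
6. ¬s, w1
Accessibility: w0Rw0, w0Rw1, w1Rw0, w1Rw1
Branch closes: p and ¬p both at w1.
Every branch closes; the branch above is one of them.

Unsatisfiable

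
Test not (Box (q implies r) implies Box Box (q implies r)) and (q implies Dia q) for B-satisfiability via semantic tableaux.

1. not (Box (q implies r) implies Box Box (q implies r)) and (q implies Dia q), 0
2. not (Box (q implies r) implies Box Box (q implies r)), 0
3. q implies Dia q, 0
4. Box (q implies r), 0
5. not Box Box (q implies r), 0
6. q implies r, 0
7. Dia q, 0
8. r, 0
9. not Box (q implies r), 1
10. q implies r, 1
11. r, 1
12. q, 2
13. q implies r, 2
14. r, 2
15. not (q implies r), 3
16. q, 3
17. not r, 3
Accessibility: 0R0, 0R1, 0R2, 1R0, 1R1, 1R3, 2R0, 2R2, 3R1, 3R3

Satisfiable (open branch found)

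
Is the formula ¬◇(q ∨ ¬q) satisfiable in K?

1. ¬◇(q ∨ ¬q), 0

Satisfiable (open branch found)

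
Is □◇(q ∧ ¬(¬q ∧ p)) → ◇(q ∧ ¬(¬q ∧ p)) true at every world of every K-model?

Invalid (countermodel exists)

Tableau for the negation ¬(□◇(q ∧ ¬(¬q ∧ p)) → ◇(q ∧ ¬(¬q ∧ p))):
1. ¬(□◇(q ∧ ¬(¬q ∧ p)) → ◇(q ∧ ¬(¬q ∧ p))), u
2. □◇(q ∧ ¬(¬q ∧ p)), u   [¬→-rule on 1]
3. ¬◇(q ∧ ¬(¬q ∧ p)), u   [¬→-rule on 1]
The negation has an open branch (countermodel exists).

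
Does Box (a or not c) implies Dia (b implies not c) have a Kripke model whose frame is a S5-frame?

1. Box (a or not c) implies Dia (b implies not c), w0
2. Dia (b implies not c), w0
3. b implies not c, w1
4. not c, w1
Accessibility: w0Rw0, w0Rw1, w1Rw0, w1Rw1

Yes, satisfiable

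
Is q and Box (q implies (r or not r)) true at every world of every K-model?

Tableau for the negation not (q and Box (q implies (r or not r))):
1. not (q and Box (q implies (r or not r))), 0
2. not q, 0   [neg-and-rule on 1 (branches; this branch)]
The negation has an open branch (countermodel exists).

No, not valid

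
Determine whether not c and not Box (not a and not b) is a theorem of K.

No, not valid

Tableau for the negation not (not c and not Box (not a and not b)):
1. not (not c and not Box (not a and not b)), u
2. Box (not a and not b), u
The negation has an open branch (countermodel exists).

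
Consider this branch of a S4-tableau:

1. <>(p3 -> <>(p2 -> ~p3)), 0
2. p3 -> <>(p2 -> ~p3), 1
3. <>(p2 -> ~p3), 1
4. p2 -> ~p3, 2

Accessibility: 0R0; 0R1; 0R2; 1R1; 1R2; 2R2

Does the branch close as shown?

No atom appears with both signs at the same world.

Open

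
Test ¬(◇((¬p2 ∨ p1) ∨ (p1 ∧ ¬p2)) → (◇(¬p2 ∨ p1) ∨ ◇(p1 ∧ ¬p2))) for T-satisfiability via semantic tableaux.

No, unsatisfiable

1. ¬(◇((¬p2 ∨ p1) ∨ (p1 ∧ ¬p2)) → (◇(¬p2 ∨ p1) ∨ ◇(p1 ∧ ¬p2))), w0
2. ◇((¬p2 ∨ p1) ∨ (p1 ∧ ¬p2)), w0
3. ¬(◇(¬p2 ∨ p1) ∨ ◇(p1 ∧ ¬p2)), w0
4. ¬◇(¬p2 ∨ p1), w0
5. ¬◇(p1 ∧ ¬p2), w0
6. ¬(¬p2 ∨ p1), w0
7. p2, w0
8. ¬p1, w0
9. ¬(p1 ∧ ¬p2), w0
10. (¬p2 ∨ p1) ∨ (p1 ∧ ¬p2), w1
11. ¬(¬p2 ∨ p1), w1
12. p2, w1
13. ¬p1, w1
14. ¬(p1 ∧ ¬p2), w1
15. ¬p2 ∨ p1, w1
16. p1, w1
Accessibility: w0Rw0, w0Rw1, w1Rw1
Branch closes: p1 and ¬p1 both at w1.
(One branch shown.) All branches close.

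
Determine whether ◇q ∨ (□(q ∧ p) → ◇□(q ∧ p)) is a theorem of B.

Tableau for the negation ¬(◇q ∨ (□(q ∧ p) → ◇□(q ∧ p))):
1. ¬(◇q ∨ (□(q ∧ p) → ◇□(q ∧ p))), w0
2. ¬◇q, w0
3. ¬(□(q ∧ p) → ◇□(q ∧ p)), w0
4. □(q ∧ p), w0
5. ¬◇□(q ∧ p), w0
6. ¬q, w0
7. q ∧ p, w0
8. q, w0
9. p, w0
Accessibility: w0Rw0
Branch closes: q and ¬q both at w0.
All branches of the negation close; one closing branch shown above.

Valid in B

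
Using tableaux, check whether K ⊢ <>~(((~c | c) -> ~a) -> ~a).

Not valid

Tableau for the negation ~<>~(((~c | c) -> ~a) -> ~a):
1. ~<>~(((~c | c) -> ~a) -> ~a), 0
The negation has an open branch (countermodel exists).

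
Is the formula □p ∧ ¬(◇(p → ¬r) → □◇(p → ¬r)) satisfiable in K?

1. □p ∧ ¬(◇(p → ¬r) → □◇(p → ¬r)), w0
2. □p, w0   [∧-rule on 1]
3. ¬(◇(p → ¬r) → □◇(p → ¬r)), w0   [∧-rule on 1]
4. ◇(p → ¬r), w0   [¬→-rule on 3]
5. ¬□◇(p → ¬r), w0   [¬→-rule on 3]
6. p → ¬r, w1   [◇-rule on 4: fresh world w1, w0Rw1]
7. p, w1   [□-rule on 2 via w0Rw1]
8. ¬r, w1   [→-rule on 6 (branches; this branch)]
9. ¬◇(p → ¬r), w2   [¬□-rule on 5: fresh world w2, w0Rw2]
10. p, w2   [□-rule on 2 via w0Rw2]
Accessibility: w0Rw1, w0Rw2

Yes, satisfiable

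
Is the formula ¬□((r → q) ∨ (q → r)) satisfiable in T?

1. ¬□((r → q) ∨ (q → r)), u
2. ¬((r → q) ∨ (q → r)), v   [¬□-rule on 1: fresh world v, uRv]
3. ¬(r → q), v   [¬∨-rule on 2]
4. ¬(q → r), v   [¬∨-rule on 2]
5. r, v   [¬→-rule on 3]
6. ¬q, v   [¬→-rule on 3]
7. q, v   [¬→-rule on 4]
8. ¬r, v   [¬→-rule on 4]
Accessibility: uRu, uRv, vRv
Branch closes: q and ¬q both at v.
All branches of the tableau close; one closing branch shown above.

No, unsatisfiable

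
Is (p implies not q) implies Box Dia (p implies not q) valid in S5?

Valid in S5

Tableau for the negation not ((p implies not q) implies Box Dia (p implies not q)):
1. not ((p implies not q) implies Box Dia (p implies not q)), 0
2. p implies not q, 0   [neg-implies-rule on 1]
3. not Box Dia (p implies not q), 0   [neg-implies-rule on 1]
4. not q, 0   [implies-rule on 2 (branches; this branch)]
5. not Dia (p implies not q), 1   [neg-Box-rule on 3: fresh world 1, 0R1]
6. not (p implies not q), 0   [neg-Dia-rule on 5 via 1R0]
7. p, 0   [neg-implies-rule on 6]
8. q, 0   [neg-implies-rule on 6]
Accessibility: 0R0, 0R1, 1R0, 1R1
Branch closes: q and not q both at 0.
All branches of the negation close; one closing branch shown above.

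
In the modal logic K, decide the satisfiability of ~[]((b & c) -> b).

1. ~[]((b & c) -> b), w0
2. ~((b & c) -> b), w1
3. b & c, w1
4. ~b, w1
5. b, w1
6. c, w1
Accessibility: w0Rw1
Branch closes: b and ~b both at w1.
Every branch closes; the branch above is one of them.

Unsatisfiable (every branch closes)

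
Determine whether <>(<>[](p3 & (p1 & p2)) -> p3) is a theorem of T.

Tableau for the negation ~<>(<>[](p3 & (p1 & p2)) -> p3):
1. ~<>(<>[](p3 & (p1 & p2)) -> p3), 0
2. ~(<>[](p3 & (p1 & p2)) -> p3), 0
3. <>[](p3 & (p1 & p2)), 0
4. ~p3, 0
5. [](p3 & (p1 & p2)), 1
6. ~(<>[](p3 & (p1 & p2)) -> p3), 1
7. <>[](p3 & (p1 & p2)), 1
8. ~p3, 1
9. p3 & (p1 & p2), 1
10. p3, 1
11. p1 & p2, 1
Accessibility: 0R0, 0R1, 1R1
Branch closes: p3 and ~p3 both at 1.
Every branch of the negation's tableau closes; the branch above is one of them.

Valid in T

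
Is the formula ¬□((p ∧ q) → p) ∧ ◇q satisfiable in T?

1. ¬□((p ∧ q) → p) ∧ ◇q, w0
2. ¬□((p ∧ q) → p), w0
3. ◇q, w0
4. ¬((p ∧ q) → p), w1
5. p ∧ q, w1
6. ¬p, w1
7. p, w1
8. q, w1
Accessibility: w0Rw0, w0Rw1, w1Rw1
Branch closes: p and ¬p both at w1.
All branches of the tableau close; one closing branch shown above.

Unsatisfiable (every branch closes)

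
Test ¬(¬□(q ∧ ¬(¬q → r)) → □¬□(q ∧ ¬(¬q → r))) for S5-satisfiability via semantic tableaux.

1. ¬(¬□(q ∧ ¬(¬q → r)) → □¬□(q ∧ ¬(¬q → r))), w0
2. ¬□(q ∧ ¬(¬q → r)), w0   [¬→-rule on 1]
3. ¬□¬□(q ∧ ¬(¬q → r)), w0   [¬→-rule on 1]
4. ¬(q ∧ ¬(¬q → r)), w1   [¬□-rule on 2: fresh world w1, w0Rw1]
5. ¬q → r, w1   [¬∧-rule on 4 (branches; this branch)]
6. r, w1   [→-rule on 5 (branches; this branch)]
7. □(q ∧ ¬(¬q → r)), w2   [¬□-rule on 3: fresh world w2, w0Rw2]
8. q ∧ ¬(¬q → r), w0   [□-rule on 7 via w2Rw0]
9. q, w0   [∧-rule on 8]
10. ¬(¬q → r), w0   [∧-rule on 8]
11. ¬q, w0   [¬→-rule on 10]
12. ¬r, w0   [¬→-rule on 10]
Accessibility: w0Rw0, w0Rw1, w0Rw2, w1Rw0, w1Rw1, w1Rw2, w2Rw0, w2Rw1, w2Rw2
Branch closes: q and ¬q both at w0.
All branches of the tableau close; one closing branch shown above.

No, unsatisfiable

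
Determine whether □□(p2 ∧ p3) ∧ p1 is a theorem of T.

Tableau for the negation ¬(□□(p2 ∧ p3) ∧ p1):
1. ¬(□□(p2 ∧ p3) ∧ p1), w0
2. ¬p1, w0   [¬∧-rule on 1 (branches; this branch)]
Accessibility: w0Rw0
The negation has an open branch (countermodel exists).

Invalid (countermodel exists)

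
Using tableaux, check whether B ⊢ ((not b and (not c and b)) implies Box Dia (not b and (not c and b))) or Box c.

Valid in B

Tableau for the negation not (((not b and (not c and b)) implies Box Dia (not b and (not c and b))) or Box c):
1. not (((not b and (not c and b)) implies Box Dia (not b and (not c and b))) or Box c), u
2. not ((not b and (not c and b)) implies Box Dia (not b and (not c and b))), u
3. not Box c, u
4. not b and (not c and b), u
5. not Box Dia (not b and (not c and b)), u
6. not b, u
7. not c and b, u
8. not c, u
9. b, u
Accessibility: uRu
Branch closes: b and not b both at u.
Every branch of the negation's tableau closes; the branch above is one of them.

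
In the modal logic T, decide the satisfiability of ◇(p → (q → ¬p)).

Satisfiable (open branch found)

1. ◇(p → (q → ¬p)), w0
2. p → (q → ¬p), w1   [◇-rule on 1: fresh world w1, w0Rw1]
3. q → ¬p, w1   [→-rule on 2 (branches; this branch)]
4. ¬p, w1   [→-rule on 3 (branches; this branch)]
Accessibility: w0Rw0, w0Rw1, w1Rw1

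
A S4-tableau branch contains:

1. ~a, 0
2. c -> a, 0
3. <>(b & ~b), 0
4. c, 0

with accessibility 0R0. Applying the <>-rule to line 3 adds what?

a fresh world 1 with 0R1, and b & ~b at 1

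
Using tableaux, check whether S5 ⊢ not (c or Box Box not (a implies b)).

Tableau for the negation c or Box Box not (a implies b):
1. c or Box Box not (a implies b), u
2. Box Box not (a implies b), u
3. Box not (a implies b), u
4. not (a implies b), u
5. a, u
6. not b, u
Accessibility: uRu
The negation has an open branch (countermodel exists).

No, not valid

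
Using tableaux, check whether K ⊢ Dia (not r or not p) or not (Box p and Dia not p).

Tableau for the negation not (Dia (not r or not p) or not (Box p and Dia not p)):
1. not (Dia (not r or not p) or not (Box p and Dia not p)), 0
2. not Dia (not r or not p), 0   [neg-or-rule on 1]
3. Box p and Dia not p, 0   [neg-or-rule on 1]
4. Box p, 0   [and-rule on 3]
5. Dia not p, 0   [and-rule on 3]
6. not p, 1   [Dia-rule on 5: fresh world 1, 0R1]
7. not (not r or not p), 1   [neg-Dia-rule on 2 via 0R1]
8. r, 1   [neg-or-rule on 7]
9. p, 1   [neg-or-rule on 7]
Accessibility: 0R1
Branch closes: p and not p both at 1.
All branches of the negation close; one closing branch shown above.

Valid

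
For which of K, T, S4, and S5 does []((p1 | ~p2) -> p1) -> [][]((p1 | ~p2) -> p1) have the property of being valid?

S4-tableau for the negation ~([]((p1 | ~p2) -> p1) -> [][]((p1 | ~p2) -> p1)):
1. ~([]((p1 | ~p2) -> p1) -> [][]((p1 | ~p2) -> p1)), 0
2. []((p1 | ~p2) -> p1), 0
3. ~[][]((p1 | ~p2) -> p1), 0
4. (p1 | ~p2) -> p1, 0
5. ~(p1 | ~p2), 0
6. ~p1, 0
7. p2, 0
8. ~[]((p1 | ~p2) -> p1), 1
9. (p1 | ~p2) -> p1, 1
10. ~(p1 | ~p2), 1
11. ~p1, 1
12. p2, 1
13. ~((p1 | ~p2) -> p1), 2
14. p1 | ~p2, 2
15. ~p1, 2
16. (p1 | ~p2) -> p1, 2
17. ~p2, 2
18. ~(p1 | ~p2), 2
19. p2, 2
Accessibility: 0R0, 0R1, 0R2, 1R1, 1R2, 2R2
Branch closes: p2 and ~p2 both at 2.
Every branch closes (one shown): valid in S4, hence also in S5 (every theorem of S4 is a theorem of S5).
T-tableau for the negation ~([]((p1 | ~p2) -> p1) -> [][]((p1 | ~p2) -> p1)):
1. ~([]((p1 | ~p2) -> p1) -> [][]((p1 | ~p2) -> p1)), 0
2. []((p1 | ~p2) -> p1), 0
3. ~[][]((p1 | ~p2) -> p1), 0
4. (p1 | ~p2) -> p1, 0
5. p1, 0
6. ~[]((p1 | ~p2) -> p1), 1
7. (p1 | ~p2) -> p1, 1
8. p1, 1
9. ~((p1 | ~p2) -> p1), 2
10. p1 | ~p2, 2
11. ~p1, 2
12. ~p2, 2
Accessibility: 0R0, 0R1, 1R1, 1R2, 2R2
Complete open branch: countermodel on a T-frame, so not valid in T, nor in K (the same frame is also a K-frame).

S4, S5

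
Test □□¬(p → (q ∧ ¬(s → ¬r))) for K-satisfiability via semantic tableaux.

Satisfiable

1. □□¬(p → (q ∧ ¬(s → ¬r))), w0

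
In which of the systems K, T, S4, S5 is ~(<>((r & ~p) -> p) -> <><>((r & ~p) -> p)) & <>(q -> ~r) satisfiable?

K

T-tableau for the formula:
1. ~(<>((r & ~p) -> p) -> <><>((r & ~p) -> p)) & <>(q -> ~r), w0
2. ~(<>((r & ~p) -> p) -> <><>((r & ~p) -> p)), w0
3. <>(q -> ~r), w0
4. <>((r & ~p) -> p), w0
5. ~<><>((r & ~p) -> p), w0
6. ~<>((r & ~p) -> p), w0
7. ~((r & ~p) -> p), w0
8. r & ~p, w0
9. ~p, w0
10. r, w0
11. q -> ~r, w1
12. ~<>((r & ~p) -> p), w1
13. ~((r & ~p) -> p), w1
14. r & ~p, w1
15. ~p, w1
16. r, w1
17. ~q, w1
18. (r & ~p) -> p, w2
19. ~<>((r & ~p) -> p), w2
20. ~((r & ~p) -> p), w2
21. r & ~p, w2
22. ~p, w2
23. r, w2
24. ~(r & ~p), w2
25. p, w2
Accessibility: w0Rw0, w0Rw1, w0Rw2, w1Rw1, w2Rw2
Branch closes: p and ~p both at w2.
Every branch closes (one shown): unsatisfiable in T, hence also in S4, S5 (every S4/S5-frame is a T-frame).
K-tableau for the formula:
1. ~(<>((r & ~p) -> p) -> <><>((r & ~p) -> p)) & <>(q -> ~r), w0
2. ~(<>((r & ~p) -> p) -> <><>((r & ~p) -> p)), w0
3. <>(q -> ~r), w0
4. <>((r & ~p) -> p), w0
5. ~<><>((r & ~p) -> p), w0
6. q -> ~r, w1
7. ~<>((r & ~p) -> p), w1
8. ~r, w1
9. (r & ~p) -> p, w2
10. ~<>((r & ~p) -> p), w2
11. p, w2
Accessibility: w0Rw1, w0Rw2
Complete open branch: satisfiable in K.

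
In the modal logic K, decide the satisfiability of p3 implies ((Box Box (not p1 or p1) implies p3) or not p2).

1. p3 implies ((Box Box (not p1 or p1) implies p3) or not p2), u
2. (Box Box (not p1 or p1) implies p3) or not p2, u
3. not p2, u

Satisfiable (open branch found)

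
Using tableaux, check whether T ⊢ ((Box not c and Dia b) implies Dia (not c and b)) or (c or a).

Tableau for the negation not (((Box not c and Dia b) implies Dia (not c and b)) or (c or a)):
1. not (((Box not c and Dia b) implies Dia (not c and b)) or (c or a)), w0
2. not ((Box not c and Dia b) implies Dia (not c and b)), w0   [neg-or-rule on 1]
3. not (c or a), w0   [neg-or-rule on 1]
4. Box not c and Dia b, w0   [neg-implies-rule on 2]
5. not Dia (not c and b), w0   [neg-implies-rule on 2]
6. not c, w0   [neg-or-rule on 3]
7. not a, w0   [neg-or-rule on 3]
8. Box not c, w0   [and-rule on 4]
9. Dia b, w0   [and-rule on 4]
10. not (not c and b), w0   [neg-Dia-rule on 5 via w0Rw0]
11. not b, w0   [neg-and-rule on 10 (branches; this branch)]
12. b, w1   [Dia-rule on 9: fresh world w1, w0Rw1]
13. not (not c and b), w1   [neg-Dia-rule on 5 via w0Rw1]
14. not c, w1   [Box-rule on 8 via w0Rw1]
15. not b, w1   [neg-and-rule on 13 (branches; this branch)]
Accessibility: w0Rw0, w0Rw1, w1Rw1
Branch closes: b and not b both at w1.
Every branch of the negation's tableau closes; the branch above is one of them.

Valid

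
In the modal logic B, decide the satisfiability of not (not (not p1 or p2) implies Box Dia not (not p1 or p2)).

Unsatisfiable (every branch closes)

1. not (not (not p1 or p2) implies Box Dia not (not p1 or p2)), u
2. not (not p1 or p2), u
3. not Box Dia not (not p1 or p2), u
4. p1, u
5. not p2, u
6. not Dia not (not p1 or p2), v
7. not p1 or p2, u
8. not p1 or p2, v
9. p2, u
Accessibility: uRu, uRv, vRu, vRv
Branch closes: p2 and not p2 both at u.
Every branch closes; the branch above is one of them.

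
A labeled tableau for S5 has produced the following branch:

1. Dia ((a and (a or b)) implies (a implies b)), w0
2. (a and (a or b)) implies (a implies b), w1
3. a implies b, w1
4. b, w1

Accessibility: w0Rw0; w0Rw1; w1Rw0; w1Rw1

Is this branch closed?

No atom appears with both signs at the same world.

No, open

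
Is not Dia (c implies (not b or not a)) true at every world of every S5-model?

Tableau for the negation Dia (c implies (not b or not a)):
1. Dia (c implies (not b or not a)), u
2. c implies (not b or not a), v
3. not b or not a, v
4. not a, v
Accessibility: uRu, uRv, vRu, vRv
The negation has an open branch (countermodel exists).

No, not valid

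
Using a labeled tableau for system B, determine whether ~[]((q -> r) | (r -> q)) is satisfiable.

1. ~[]((q -> r) | (r -> q)), 0
2. ~((q -> r) | (r -> q)), 1
3. ~(q -> r), 1
4. ~(r -> q), 1
5. q, 1
6. ~r, 1
7. r, 1
8. ~q, 1
Accessibility: 0R0, 0R1, 1R0, 1R1
Branch closes: r and ~r both at 1.
All branches of the tableau close; one closing branch shown above.

Unsatisfiable (every branch closes)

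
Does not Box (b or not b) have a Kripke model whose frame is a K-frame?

Unsatisfiable

1. not Box (b or not b), 0
2. not (b or not b), 1   [neg-Box-rule on 1: fresh world 1, 0R1]
3. not b, 1   [neg-or-rule on 2]
4. b, 1   [neg-or-rule on 2]
Accessibility: 0R1
Branch closes: b and not b both at 1.
(One branch shown.) All branches close.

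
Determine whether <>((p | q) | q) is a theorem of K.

Tableau for the negation ~<>((p | q) | q):
1. ~<>((p | q) | q), u
The negation has an open branch (countermodel exists).

Invalid (countermodel exists)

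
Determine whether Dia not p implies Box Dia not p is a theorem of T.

No, not valid

Tableau for the negation not (Dia not p implies Box Dia not p):
1. not (Dia not p implies Box Dia not p), w0
2. Dia not p, w0
3. not Box Dia not p, w0
4. not p, w1
5. not Dia not p, w2
6. p, w2
Accessibility: w0Rw0, w0Rw1, w0Rw2, w1Rw1, w2Rw2
The negation has an open branch (countermodel exists).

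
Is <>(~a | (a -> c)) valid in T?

Tableau for the negation ~<>(~a | (a -> c)):
1. ~<>(~a | (a -> c)), w0
2. ~(~a | (a -> c)), w0   [~<>-rule on 1 via w0Rw0]
3. a, w0   [~|-rule on 2]
4. ~(a -> c), w0   [~|-rule on 2]
5. ~c, w0   [~->-rule on 4]
Accessibility: w0Rw0
The negation has an open branch (countermodel exists).

No, not valid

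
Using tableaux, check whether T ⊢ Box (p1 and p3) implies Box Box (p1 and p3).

Tableau for the negation not (Box (p1 and p3) implies Box Box (p1 and p3)):
1. not (Box (p1 and p3) implies Box Box (p1 and p3)), w0
2. Box (p1 and p3), w0
3. not Box Box (p1 and p3), w0
4. p1 and p3, w0
5. p1, w0
6. p3, w0
7. not Box (p1 and p3), w1
8. p1 and p3, w1
9. p1, w1
10. p3, w1
11. not (p1 and p3), w2
12. not p3, w2
Accessibility: w0Rw0, w0Rw1, w1Rw1, w1Rw2, w2Rw2
The negation has an open branch (countermodel exists).

Not valid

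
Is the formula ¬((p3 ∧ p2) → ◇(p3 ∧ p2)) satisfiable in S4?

Unsatisfiable

1. ¬((p3 ∧ p2) → ◇(p3 ∧ p2)), w0
2. p3 ∧ p2, w0
3. ¬◇(p3 ∧ p2), w0
4. p3, w0
5. p2, w0
6. ¬(p3 ∧ p2), w0
7. ¬p2, w0
Accessibility: w0Rw0
Branch closes: p2 and ¬p2 both at w0.
Every branch closes; the branch above is one of them.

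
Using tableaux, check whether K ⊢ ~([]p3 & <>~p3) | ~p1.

Tableau for the negation ~(~([]p3 & <>~p3) | ~p1):
1. ~(~([]p3 & <>~p3) | ~p1), 0
2. []p3 & <>~p3, 0
3. p1, 0
4. []p3, 0
5. <>~p3, 0
6. ~p3, 1
7. p3, 1
Accessibility: 0R1
Branch closes: p3 and ~p3 both at 1.
Every branch of the negation's tableau closes; the branch above is one of them.

Yes, valid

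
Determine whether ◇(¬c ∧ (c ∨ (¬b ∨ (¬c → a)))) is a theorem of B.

No, not valid

Tableau for the negation ¬◇(¬c ∧ (c ∨ (¬b ∨ (¬c → a)))):
1. ¬◇(¬c ∧ (c ∨ (¬b ∨ (¬c → a)))), u
2. ¬(¬c ∧ (c ∨ (¬b ∨ (¬c → a)))), u
3. ¬(c ∨ (¬b ∨ (¬c → a))), u
4. ¬c, u
5. ¬(¬b ∨ (¬c → a)), u
6. b, u
7. ¬(¬c → a), u
8. ¬a, u
Accessibility: uRu
The negation has an open branch (countermodel exists).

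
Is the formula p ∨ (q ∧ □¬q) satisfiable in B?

Satisfiable (open branch found)

1. p ∨ (q ∧ □¬q), u
2. p, u
Accessibility: uRu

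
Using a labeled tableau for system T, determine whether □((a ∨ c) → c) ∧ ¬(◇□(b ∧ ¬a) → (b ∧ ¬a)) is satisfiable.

1. □((a ∨ c) → c) ∧ ¬(◇□(b ∧ ¬a) → (b ∧ ¬a)), w0
2. □((a ∨ c) → c), w0   [∧-rule on 1]
3. ¬(◇□(b ∧ ¬a) → (b ∧ ¬a)), w0   [∧-rule on 1]
4. ◇□(b ∧ ¬a), w0   [¬→-rule on 3]
5. ¬(b ∧ ¬a), w0   [¬→-rule on 3]
6. (a ∨ c) → c, w0   [□-rule on 2 via w0Rw0]
7. a, w0   [¬∧-rule on 5 (branches; this branch)]
8. c, w0   [→-rule on 6 (branches; this branch)]
9. □(b ∧ ¬a), w1   [◇-rule on 4: fresh world w1, w0Rw1]
10. (a ∨ c) → c, w1   [□-rule on 2 via w0Rw1]
11. b ∧ ¬a, w1   [□-rule on 9 via w1Rw1]
12. b, w1   [∧-rule on 11]
13. ¬a, w1   [∧-rule on 11]
14. c, w1   [→-rule on 10 (branches; this branch)]
Accessibility: w0Rw0, w0Rw1, w1Rw1

Satisfiable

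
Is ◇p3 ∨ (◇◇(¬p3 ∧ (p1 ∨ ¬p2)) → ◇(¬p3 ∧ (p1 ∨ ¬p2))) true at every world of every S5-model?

Valid in S5

Tableau for the negation ¬(◇p3 ∨ (◇◇(¬p3 ∧ (p1 ∨ ¬p2)) → ◇(¬p3 ∧ (p1 ∨ ¬p2)))):
1. ¬(◇p3 ∨ (◇◇(¬p3 ∧ (p1 ∨ ¬p2)) → ◇(¬p3 ∧ (p1 ∨ ¬p2)))), 0
2. ¬◇p3, 0
3. ¬(◇◇(¬p3 ∧ (p1 ∨ ¬p2)) → ◇(¬p3 ∧ (p1 ∨ ¬p2))), 0
4. ◇◇(¬p3 ∧ (p1 ∨ ¬p2)), 0
5. ¬◇(¬p3 ∧ (p1 ∨ ¬p2)), 0
6. ¬p3, 0
7. ¬(¬p3 ∧ (p1 ∨ ¬p2)), 0
8. ¬(p1 ∨ ¬p2), 0
9. ¬p1, 0
10. p2, 0
11. ◇(¬p3 ∧ (p1 ∨ ¬p2)), 1
12. ¬p3, 1
13. ¬(¬p3 ∧ (p1 ∨ ¬p2)), 1
14. ¬(p1 ∨ ¬p2), 1
15. ¬p1, 1
16. p2, 1
17. ¬p3 ∧ (p1 ∨ ¬p2), 2
18. ¬p3, 2
19. p1 ∨ ¬p2, 2
20. ¬(¬p3 ∧ (p1 ∨ ¬p2)), 2
21. ¬p2, 2
22. ¬(p1 ∨ ¬p2), 2
23. ¬p1, 2
24. p2, 2
Accessibility: 0R0, 0R1, 0R2, 1R0, 1R1, 1R2, 2R0, 2R1, 2R2
Branch closes: p2 and ¬p2 both at 2.
Every branch of the negation's tableau closes; the branch above is one of them.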